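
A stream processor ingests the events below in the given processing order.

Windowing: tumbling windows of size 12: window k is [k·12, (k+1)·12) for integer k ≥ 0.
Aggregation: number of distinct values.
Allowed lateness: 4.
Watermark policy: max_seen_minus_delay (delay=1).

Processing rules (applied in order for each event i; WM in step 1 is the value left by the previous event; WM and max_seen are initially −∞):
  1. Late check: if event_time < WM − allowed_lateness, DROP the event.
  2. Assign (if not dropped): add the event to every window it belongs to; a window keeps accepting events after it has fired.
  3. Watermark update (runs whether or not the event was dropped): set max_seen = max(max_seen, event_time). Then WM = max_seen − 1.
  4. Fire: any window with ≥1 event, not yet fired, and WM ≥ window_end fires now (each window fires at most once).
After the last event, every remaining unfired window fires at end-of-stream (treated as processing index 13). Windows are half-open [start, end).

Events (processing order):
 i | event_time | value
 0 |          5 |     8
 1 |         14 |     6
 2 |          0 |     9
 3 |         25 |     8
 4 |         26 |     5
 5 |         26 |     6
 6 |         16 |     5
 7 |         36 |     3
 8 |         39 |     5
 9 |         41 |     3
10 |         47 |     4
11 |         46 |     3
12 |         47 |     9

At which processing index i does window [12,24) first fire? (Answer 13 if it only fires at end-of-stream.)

i=0 t=5 v=8: → [0,12); WM=4
i=1 t=14 v=6: → [12,24); WM=13; [0,12) fires=1
i=2 t=0 v=9: DROP (t<13-4); WM=13
i=3 t=25 v=8: → [24,36); WM=24; [12,24) fires=1
i=4 t=26 v=5: → [24,36); WM=25
i=5 t=26 v=6: → [24,36); WM=25
i=6 t=16 v=5: DROP (t<25-4); WM=25
i=7 t=36 v=3: → [36,48); WM=35
i=8 t=39 v=5: → [36,48); WM=38; [24,36) fires=3
i=9 t=41 v=3: → [36,48); WM=40
i=10 t=47 v=4: → [36,48); WM=46
i=11 t=46 v=3: → [36,48); WM=46
i=12 t=47 v=9: → [36,48); WM=46

3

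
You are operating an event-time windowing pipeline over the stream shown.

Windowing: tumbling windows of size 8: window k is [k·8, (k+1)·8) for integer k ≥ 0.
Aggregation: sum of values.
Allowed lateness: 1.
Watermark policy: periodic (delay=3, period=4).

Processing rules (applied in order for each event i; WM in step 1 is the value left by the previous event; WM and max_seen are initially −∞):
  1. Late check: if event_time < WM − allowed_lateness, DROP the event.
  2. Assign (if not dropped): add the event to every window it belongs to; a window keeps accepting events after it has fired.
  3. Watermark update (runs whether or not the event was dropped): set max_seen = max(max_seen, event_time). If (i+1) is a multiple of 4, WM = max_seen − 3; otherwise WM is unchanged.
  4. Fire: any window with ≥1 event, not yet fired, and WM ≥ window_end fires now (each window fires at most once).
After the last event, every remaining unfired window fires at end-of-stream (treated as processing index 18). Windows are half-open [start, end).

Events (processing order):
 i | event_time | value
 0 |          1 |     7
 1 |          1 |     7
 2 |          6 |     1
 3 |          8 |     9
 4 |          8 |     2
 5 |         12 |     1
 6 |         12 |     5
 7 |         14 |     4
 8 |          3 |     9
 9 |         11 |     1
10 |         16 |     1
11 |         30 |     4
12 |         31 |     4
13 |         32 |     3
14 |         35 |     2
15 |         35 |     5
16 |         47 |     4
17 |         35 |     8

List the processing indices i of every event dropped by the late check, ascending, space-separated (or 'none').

i=0 t=1 v=7: → [0,8); WM=−∞
i=1 t=1 v=7: → [0,8); WM=−∞
i=2 t=6 v=1: → [0,8); WM=−∞
i=3 t=8 v=9: → [8,16); WM=5
i=4 t=8 v=2: → [8,16); WM=5
i=5 t=12 v=1: → [8,16); WM=5
i=6 t=12 v=5: → [8,16); WM=5
i=7 t=14 v=4: → [8,16); WM=11; [0,8) fires=15
i=8 t=3 v=9: DROP (t<11-1); WM=11
i=9 t=11 v=1: → [8,16); WM=11
i=10 t=16 v=1: → [16,24); WM=11
i=11 t=30 v=4: → [24,32); WM=27; [8,16) fires=22 [16,24) fires=1
i=12 t=31 v=4: → [24,32); WM=27
i=13 t=32 v=3: → [32,40); WM=27
i=14 t=35 v=2: → [32,40); WM=27
i=15 t=35 v=5: → [32,40); WM=32; [24,32) fires=8
i=16 t=47 v=4: → [40,48); WM=32
i=17 t=35 v=8: → [32,40); WM=32

8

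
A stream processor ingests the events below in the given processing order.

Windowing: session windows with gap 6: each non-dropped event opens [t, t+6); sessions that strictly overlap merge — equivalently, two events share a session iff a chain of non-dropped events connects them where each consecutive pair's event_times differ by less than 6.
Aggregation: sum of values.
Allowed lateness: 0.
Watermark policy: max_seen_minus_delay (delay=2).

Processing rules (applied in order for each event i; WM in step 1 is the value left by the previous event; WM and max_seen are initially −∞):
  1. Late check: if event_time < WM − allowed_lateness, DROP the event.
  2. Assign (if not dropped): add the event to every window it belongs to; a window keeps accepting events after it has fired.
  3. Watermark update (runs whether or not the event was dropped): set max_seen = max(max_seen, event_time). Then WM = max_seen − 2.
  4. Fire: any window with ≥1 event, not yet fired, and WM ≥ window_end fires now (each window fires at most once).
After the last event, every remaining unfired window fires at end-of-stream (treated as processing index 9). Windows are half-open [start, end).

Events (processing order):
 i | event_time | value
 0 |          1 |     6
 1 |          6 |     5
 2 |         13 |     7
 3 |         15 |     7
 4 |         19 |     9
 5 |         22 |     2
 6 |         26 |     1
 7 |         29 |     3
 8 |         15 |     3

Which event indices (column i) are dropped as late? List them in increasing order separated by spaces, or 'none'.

i=0 t=1 v=6: → [1,7); WM=-1
i=1 t=6 v=5: → [1,12); WM=4
i=2 t=13 v=7: → [13,19); WM=11
i=3 t=15 v=7: → [13,21); WM=13
i=4 t=19 v=9: → [13,25); WM=17
i=5 t=22 v=2: → [13,28); WM=20
i=6 t=26 v=1: → [13,32); WM=24
i=7 t=29 v=3: → [13,35); WM=27
i=8 t=15 v=3: DROP (t<27-0); WM=27

8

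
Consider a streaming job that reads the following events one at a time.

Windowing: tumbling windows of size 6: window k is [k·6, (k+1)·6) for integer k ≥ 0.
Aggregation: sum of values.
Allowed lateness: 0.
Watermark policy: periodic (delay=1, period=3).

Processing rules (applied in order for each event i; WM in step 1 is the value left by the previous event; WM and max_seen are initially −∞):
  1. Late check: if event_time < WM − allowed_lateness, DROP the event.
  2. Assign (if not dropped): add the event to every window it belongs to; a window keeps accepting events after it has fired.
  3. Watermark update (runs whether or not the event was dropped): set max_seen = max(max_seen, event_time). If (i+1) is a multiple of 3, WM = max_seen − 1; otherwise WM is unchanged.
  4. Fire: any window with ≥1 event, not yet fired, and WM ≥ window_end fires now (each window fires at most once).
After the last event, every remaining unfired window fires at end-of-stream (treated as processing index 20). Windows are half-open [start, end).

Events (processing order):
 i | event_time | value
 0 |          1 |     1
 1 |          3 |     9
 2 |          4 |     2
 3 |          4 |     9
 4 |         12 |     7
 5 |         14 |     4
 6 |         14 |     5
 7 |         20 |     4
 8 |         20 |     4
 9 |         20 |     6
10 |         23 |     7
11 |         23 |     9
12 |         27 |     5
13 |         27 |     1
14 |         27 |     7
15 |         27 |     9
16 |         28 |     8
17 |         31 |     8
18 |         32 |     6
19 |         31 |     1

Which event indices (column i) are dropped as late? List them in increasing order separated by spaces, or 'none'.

none

i=0 t=1 v=1: → [0,6); WM=−∞
i=1 t=3 v=9: → [0,6); WM=−∞
i=2 t=4 v=2: → [0,6); WM=3
i=3 t=4 v=9: → [0,6); WM=3
i=4 t=12 v=7: → [12,18); WM=3
i=5 t=14 v=4: → [12,18); WM=13; [0,6) fires=21
i=6 t=14 v=5: → [12,18); WM=13
i=7 t=20 v=4: → [18,24); WM=13
i=8 t=20 v=4: → [18,24); WM=19; [12,18) fires=16
i=9 t=20 v=6: → [18,24); WM=19
i=10 t=23 v=7: → [18,24); WM=19
i=11 t=23 v=9: → [18,24); WM=22
i=12 t=27 v=5: → [24,30); WM=22
i=13 t=27 v=1: → [24,30); WM=22
i=14 t=27 v=7: → [24,30); WM=26; [18,24) fires=30
i=15 t=27 v=9: → [24,30); WM=26
i=16 t=28 v=8: → [24,30); WM=26
i=17 t=31 v=8: → [30,36); WM=30; [24,30) fires=30
i=18 t=32 v=6: → [30,36); WM=30
i=19 t=31 v=1: → [30,36); WM=30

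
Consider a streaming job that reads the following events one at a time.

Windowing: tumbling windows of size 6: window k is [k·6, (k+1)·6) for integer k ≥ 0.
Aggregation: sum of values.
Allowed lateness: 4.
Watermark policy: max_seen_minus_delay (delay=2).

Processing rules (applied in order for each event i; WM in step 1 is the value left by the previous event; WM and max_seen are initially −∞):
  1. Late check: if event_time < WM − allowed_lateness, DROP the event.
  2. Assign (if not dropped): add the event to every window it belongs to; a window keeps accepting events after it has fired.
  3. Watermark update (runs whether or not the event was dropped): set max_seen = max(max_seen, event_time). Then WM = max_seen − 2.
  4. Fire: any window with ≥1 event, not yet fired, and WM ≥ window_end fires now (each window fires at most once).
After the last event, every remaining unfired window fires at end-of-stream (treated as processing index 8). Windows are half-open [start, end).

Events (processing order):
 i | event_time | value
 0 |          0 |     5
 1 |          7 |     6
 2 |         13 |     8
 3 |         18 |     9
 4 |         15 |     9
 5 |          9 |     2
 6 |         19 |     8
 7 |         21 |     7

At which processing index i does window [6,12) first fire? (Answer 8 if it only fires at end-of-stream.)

3

i=0 t=0 v=5: → [0,6); WM=-2
i=1 t=7 v=6: → [6,12); WM=5
i=2 t=13 v=8: → [12,18); WM=11; [0,6) fires=5
i=3 t=18 v=9: → [18,24); WM=16; [6,12) fires=6
i=4 t=15 v=9: → [12,18); WM=16
i=5 t=9 v=2: DROP (t<16-4); WM=16
i=6 t=19 v=8: → [18,24); WM=17
i=7 t=21 v=7: → [18,24); WM=19; [12,18) fires=17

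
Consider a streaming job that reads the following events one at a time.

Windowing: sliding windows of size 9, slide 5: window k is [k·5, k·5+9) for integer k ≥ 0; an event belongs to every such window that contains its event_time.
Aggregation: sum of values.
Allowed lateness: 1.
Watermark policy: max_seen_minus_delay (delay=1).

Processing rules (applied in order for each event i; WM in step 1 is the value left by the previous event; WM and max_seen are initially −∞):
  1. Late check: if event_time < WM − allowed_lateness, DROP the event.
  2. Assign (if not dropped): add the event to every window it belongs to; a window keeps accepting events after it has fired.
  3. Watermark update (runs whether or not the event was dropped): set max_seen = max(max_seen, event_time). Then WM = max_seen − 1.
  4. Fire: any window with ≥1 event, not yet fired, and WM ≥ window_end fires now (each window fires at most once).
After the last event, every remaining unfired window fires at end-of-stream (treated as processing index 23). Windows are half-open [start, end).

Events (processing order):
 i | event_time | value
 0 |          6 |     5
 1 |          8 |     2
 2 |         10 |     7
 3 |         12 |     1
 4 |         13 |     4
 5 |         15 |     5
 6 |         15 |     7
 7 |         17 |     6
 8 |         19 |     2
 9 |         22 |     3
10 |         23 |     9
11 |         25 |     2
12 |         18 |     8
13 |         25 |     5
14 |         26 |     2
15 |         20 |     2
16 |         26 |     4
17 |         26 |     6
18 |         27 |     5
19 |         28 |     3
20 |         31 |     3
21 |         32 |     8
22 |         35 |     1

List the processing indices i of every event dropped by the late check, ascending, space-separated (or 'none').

i=0 t=6 v=5: → [5,14),[0,9); WM=5
i=1 t=8 v=2: → [5,14),[0,9); WM=7
i=2 t=10 v=7: → [10,19),[5,14); WM=9; [0,9) fires=7
i=3 t=12 v=1: → [10,19),[5,14); WM=11
i=4 t=13 v=4: → [10,19),[5,14); WM=12
i=5 t=15 v=5: → [15,24),[10,19); WM=14; [5,14) fires=19
i=6 t=15 v=7: → [15,24),[10,19); WM=14
i=7 t=17 v=6: → [15,24),[10,19); WM=16
i=8 t=19 v=2: → [15,24); WM=18
i=9 t=22 v=3: → [20,29),[15,24); WM=21; [10,19) fires=30
i=10 t=23 v=9: → [20,29),[15,24); WM=22
i=11 t=25 v=2: → [25,34),[20,29); WM=24; [15,24) fires=32
i=12 t=18 v=8: DROP (t<24-1); WM=24
i=13 t=25 v=5: → [25,34),[20,29); WM=24
i=14 t=26 v=2: → [25,34),[20,29); WM=25
i=15 t=20 v=2: DROP (t<25-1); WM=25
i=16 t=26 v=4: → [25,34),[20,29); WM=25
i=17 t=26 v=6: → [25,34),[20,29); WM=25
i=18 t=27 v=5: → [25,34),[20,29); WM=26
i=19 t=28 v=3: → [25,34),[20,29); WM=27
i=20 t=31 v=3: → [30,39),[25,34); WM=30; [20,29) fires=39
i=21 t=32 v=8: → [30,39),[25,34); WM=31
i=22 t=35 v=1: → [35,44),[30,39); WM=34; [25,34) fires=38

12 15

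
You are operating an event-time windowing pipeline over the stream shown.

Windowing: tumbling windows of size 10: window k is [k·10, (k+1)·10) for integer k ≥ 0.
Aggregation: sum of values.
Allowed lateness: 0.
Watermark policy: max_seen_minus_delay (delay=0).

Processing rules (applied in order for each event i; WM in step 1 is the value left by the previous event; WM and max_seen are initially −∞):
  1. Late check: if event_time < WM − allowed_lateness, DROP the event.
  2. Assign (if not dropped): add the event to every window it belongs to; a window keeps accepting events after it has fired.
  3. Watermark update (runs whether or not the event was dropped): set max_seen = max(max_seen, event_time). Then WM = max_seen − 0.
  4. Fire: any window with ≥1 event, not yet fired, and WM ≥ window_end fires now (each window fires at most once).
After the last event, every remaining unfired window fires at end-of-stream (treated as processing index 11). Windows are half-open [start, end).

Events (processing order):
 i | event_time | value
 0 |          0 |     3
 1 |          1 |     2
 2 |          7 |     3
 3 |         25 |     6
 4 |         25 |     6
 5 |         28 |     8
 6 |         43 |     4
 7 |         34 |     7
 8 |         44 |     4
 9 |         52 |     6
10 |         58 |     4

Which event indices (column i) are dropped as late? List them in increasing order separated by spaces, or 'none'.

7

i=0 t=0 v=3: → [0,10); WM=0
i=1 t=1 v=2: → [0,10); WM=1
i=2 t=7 v=3: → [0,10); WM=7
i=3 t=25 v=6: → [20,30); WM=25; [0,10) fires=8
i=4 t=25 v=6: → [20,30); WM=25
i=5 t=28 v=8: → [20,30); WM=28
i=6 t=43 v=4: → [40,50); WM=43; [20,30) fires=20
i=7 t=34 v=7: DROP (t<43-0); WM=43
i=8 t=44 v=4: → [40,50); WM=44
i=9 t=52 v=6: → [50,60); WM=52; [40,50) fires=8
i=10 t=58 v=4: → [50,60); WM=58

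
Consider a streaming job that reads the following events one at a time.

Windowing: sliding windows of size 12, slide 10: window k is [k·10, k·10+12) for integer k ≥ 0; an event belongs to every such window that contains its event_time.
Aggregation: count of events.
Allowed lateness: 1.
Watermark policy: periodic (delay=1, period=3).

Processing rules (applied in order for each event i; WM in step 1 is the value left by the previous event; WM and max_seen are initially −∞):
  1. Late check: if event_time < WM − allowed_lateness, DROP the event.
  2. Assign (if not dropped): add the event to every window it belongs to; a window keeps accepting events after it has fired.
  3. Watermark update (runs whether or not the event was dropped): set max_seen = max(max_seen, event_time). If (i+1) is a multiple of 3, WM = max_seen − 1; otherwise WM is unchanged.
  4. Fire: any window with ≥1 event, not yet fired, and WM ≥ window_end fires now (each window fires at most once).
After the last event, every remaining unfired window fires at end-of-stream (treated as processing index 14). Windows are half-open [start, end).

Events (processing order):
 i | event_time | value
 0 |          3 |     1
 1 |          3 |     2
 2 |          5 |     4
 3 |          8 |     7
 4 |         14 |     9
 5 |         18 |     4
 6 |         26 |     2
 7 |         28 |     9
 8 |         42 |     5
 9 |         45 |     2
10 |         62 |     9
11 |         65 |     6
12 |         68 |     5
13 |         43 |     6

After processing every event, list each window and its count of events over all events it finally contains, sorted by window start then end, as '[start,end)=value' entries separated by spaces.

i=0 t=3 v=1: → [0,12); WM=−∞
i=1 t=3 v=2: → [0,12); WM=−∞
i=2 t=5 v=4: → [0,12); WM=4
i=3 t=8 v=7: → [0,12); WM=4
i=4 t=14 v=9: → [10,22); WM=4
i=5 t=18 v=4: → [10,22); WM=17; [0,12) fires=4
i=6 t=26 v=2: → [20,32); WM=17
i=7 t=28 v=9: → [20,32); WM=17
i=8 t=42 v=5: → [40,52); WM=41; [10,22) fires=2 [20,32) fires=2
i=9 t=45 v=2: → [40,52); WM=41
i=10 t=62 v=9: → [60,72); WM=41
i=11 t=65 v=6: → [60,72); WM=64; [40,52) fires=2
i=12 t=68 v=5: → [60,72); WM=64
i=13 t=43 v=6: DROP (t<64-1); WM=64

[0,12)=4 [10,22)=2 [20,32)=2 [40,52)=2 [60,72)=3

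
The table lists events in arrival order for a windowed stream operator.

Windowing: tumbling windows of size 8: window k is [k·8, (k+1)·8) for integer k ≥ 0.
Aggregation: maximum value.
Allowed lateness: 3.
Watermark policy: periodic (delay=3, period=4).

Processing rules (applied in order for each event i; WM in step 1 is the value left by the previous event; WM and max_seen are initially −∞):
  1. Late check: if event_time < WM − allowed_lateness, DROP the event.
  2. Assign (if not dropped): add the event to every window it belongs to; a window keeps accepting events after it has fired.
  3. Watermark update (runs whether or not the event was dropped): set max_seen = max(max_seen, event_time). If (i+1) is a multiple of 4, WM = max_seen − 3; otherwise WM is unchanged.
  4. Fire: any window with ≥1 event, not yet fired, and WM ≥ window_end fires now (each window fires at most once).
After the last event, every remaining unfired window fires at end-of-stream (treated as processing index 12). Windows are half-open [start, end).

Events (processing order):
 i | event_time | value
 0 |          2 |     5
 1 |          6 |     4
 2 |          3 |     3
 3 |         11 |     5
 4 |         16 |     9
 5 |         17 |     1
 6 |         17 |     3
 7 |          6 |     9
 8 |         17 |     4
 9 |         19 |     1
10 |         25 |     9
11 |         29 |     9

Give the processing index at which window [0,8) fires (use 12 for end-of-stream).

i=0 t=2 v=5: → [0,8); WM=−∞
i=1 t=6 v=4: → [0,8); WM=−∞
i=2 t=3 v=3: → [0,8); WM=−∞
i=3 t=11 v=5: → [8,16); WM=8; [0,8) fires=5
i=4 t=16 v=9: → [16,24); WM=8
i=5 t=17 v=1: → [16,24); WM=8
i=6 t=17 v=3: → [16,24); WM=8
i=7 t=6 v=9: → [0,8); WM=14
i=8 t=17 v=4: → [16,24); WM=14
i=9 t=19 v=1: → [16,24); WM=14
i=10 t=25 v=9: → [24,32); WM=14
i=11 t=29 v=9: → [24,32); WM=26; [8,16) fires=5 [16,24) fires=9

3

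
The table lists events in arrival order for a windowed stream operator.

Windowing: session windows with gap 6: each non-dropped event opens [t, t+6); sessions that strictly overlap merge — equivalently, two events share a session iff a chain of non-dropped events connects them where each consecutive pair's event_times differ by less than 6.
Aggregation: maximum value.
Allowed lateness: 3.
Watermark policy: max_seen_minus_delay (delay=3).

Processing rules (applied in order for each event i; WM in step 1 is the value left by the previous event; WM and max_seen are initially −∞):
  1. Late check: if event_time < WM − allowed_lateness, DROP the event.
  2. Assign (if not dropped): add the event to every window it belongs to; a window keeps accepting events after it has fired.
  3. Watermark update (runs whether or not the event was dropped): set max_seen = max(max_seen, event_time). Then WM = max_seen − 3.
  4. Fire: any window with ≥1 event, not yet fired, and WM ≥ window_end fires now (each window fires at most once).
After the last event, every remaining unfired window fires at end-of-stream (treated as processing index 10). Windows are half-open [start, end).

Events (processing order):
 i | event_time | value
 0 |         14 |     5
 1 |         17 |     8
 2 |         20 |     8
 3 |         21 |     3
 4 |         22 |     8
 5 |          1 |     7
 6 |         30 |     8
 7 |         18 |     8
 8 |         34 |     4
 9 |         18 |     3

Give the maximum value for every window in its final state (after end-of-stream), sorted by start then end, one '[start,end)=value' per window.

[14,28)=8 [30,40)=8

i=0 t=14 v=5: → [14,20); WM=11
i=1 t=17 v=8: → [14,23); WM=14
i=2 t=20 v=8: → [14,26); WM=17
i=3 t=21 v=3: → [14,27); WM=18
i=4 t=22 v=8: → [14,28); WM=19
i=5 t=1 v=7: DROP (t<19-3); WM=19
i=6 t=30 v=8: → [30,36); WM=27
i=7 t=18 v=8: DROP (t<27-3); WM=27
i=8 t=34 v=4: → [30,40); WM=31
i=9 t=18 v=3: DROP (t<31-3); WM=31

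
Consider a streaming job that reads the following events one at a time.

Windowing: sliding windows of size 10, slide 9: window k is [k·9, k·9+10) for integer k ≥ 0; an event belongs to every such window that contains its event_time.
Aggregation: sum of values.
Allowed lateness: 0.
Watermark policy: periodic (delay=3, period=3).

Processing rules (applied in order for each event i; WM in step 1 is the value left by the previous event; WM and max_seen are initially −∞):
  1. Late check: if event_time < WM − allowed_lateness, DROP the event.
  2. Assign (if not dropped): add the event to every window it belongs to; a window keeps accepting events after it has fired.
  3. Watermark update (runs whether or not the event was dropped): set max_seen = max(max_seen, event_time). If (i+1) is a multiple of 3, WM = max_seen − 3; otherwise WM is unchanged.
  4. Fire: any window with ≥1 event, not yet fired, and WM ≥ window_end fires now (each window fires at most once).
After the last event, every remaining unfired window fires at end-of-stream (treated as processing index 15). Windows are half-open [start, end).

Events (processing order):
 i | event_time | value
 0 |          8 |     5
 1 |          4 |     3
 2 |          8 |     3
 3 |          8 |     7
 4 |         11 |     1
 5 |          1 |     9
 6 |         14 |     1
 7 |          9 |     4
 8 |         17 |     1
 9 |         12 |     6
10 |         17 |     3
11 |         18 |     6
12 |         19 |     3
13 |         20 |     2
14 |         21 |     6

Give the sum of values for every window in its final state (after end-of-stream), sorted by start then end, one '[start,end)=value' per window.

i=0 t=8 v=5: → [0,10); WM=−∞
i=1 t=4 v=3: → [0,10); WM=−∞
i=2 t=8 v=3: → [0,10); WM=5
i=3 t=8 v=7: → [0,10); WM=5
i=4 t=11 v=1: → [9,19); WM=5
i=5 t=1 v=9: DROP (t<5-0); WM=8
i=6 t=14 v=1: → [9,19); WM=8
i=7 t=9 v=4: → [9,19),[0,10); WM=8
i=8 t=17 v=1: → [9,19); WM=14; [0,10) fires=22
i=9 t=12 v=6: DROP (t<14-0); WM=14
i=10 t=17 v=3: → [9,19); WM=14
i=11 t=18 v=6: → [18,28),[9,19); WM=15
i=12 t=19 v=3: → [18,28); WM=15
i=13 t=20 v=2: → [18,28); WM=15
i=14 t=21 v=6: → [18,28); WM=18

[0,10)=22 [9,19)=16 [18,28)=17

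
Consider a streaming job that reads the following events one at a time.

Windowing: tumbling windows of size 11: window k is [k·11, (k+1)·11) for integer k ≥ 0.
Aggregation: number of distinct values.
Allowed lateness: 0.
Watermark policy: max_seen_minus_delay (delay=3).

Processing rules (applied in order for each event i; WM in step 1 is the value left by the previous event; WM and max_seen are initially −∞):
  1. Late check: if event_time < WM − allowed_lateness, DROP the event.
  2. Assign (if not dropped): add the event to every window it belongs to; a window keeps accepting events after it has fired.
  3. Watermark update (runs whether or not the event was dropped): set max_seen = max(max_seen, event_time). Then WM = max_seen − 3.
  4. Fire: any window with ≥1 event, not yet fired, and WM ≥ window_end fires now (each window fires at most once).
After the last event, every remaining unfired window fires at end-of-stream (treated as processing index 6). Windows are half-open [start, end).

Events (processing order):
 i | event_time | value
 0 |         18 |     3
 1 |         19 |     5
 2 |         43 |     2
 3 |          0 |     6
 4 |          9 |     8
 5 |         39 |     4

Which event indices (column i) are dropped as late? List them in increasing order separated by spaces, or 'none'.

i=0 t=18 v=3: → [11,22); WM=15
i=1 t=19 v=5: → [11,22); WM=16
i=2 t=43 v=2: → [33,44); WM=40; [11,22) fires=2
i=3 t=0 v=6: DROP (t<40-0); WM=40
i=4 t=9 v=8: DROP (t<40-0); WM=40
i=5 t=39 v=4: DROP (t<40-0); WM=40

3 4 5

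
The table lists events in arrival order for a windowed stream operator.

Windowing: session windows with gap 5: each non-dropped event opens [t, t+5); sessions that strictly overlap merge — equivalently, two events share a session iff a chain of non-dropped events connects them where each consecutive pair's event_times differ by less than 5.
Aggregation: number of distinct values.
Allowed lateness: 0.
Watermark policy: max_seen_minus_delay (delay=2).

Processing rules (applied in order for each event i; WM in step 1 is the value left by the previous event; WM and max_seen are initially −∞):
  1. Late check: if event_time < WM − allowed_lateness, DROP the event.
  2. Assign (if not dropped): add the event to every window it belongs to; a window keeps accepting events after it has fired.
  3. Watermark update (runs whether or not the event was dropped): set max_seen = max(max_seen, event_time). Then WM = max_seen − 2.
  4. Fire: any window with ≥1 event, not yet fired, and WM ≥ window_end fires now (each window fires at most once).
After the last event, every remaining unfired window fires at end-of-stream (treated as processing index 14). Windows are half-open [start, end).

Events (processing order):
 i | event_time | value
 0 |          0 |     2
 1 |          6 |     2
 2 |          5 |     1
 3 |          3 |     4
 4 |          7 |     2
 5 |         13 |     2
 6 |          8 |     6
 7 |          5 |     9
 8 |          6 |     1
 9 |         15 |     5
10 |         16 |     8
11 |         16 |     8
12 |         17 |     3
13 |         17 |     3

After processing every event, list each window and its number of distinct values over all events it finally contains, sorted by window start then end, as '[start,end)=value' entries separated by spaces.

i=0 t=0 v=2: → [0,5); WM=-2
i=1 t=6 v=2: → [6,11); WM=4
i=2 t=5 v=1: → [5,11); WM=4
i=3 t=3 v=4: DROP (t<4-0); WM=4
i=4 t=7 v=2: → [5,12); WM=5
i=5 t=13 v=2: → [13,18); WM=11
i=6 t=8 v=6: DROP (t<11-0); WM=11
i=7 t=5 v=9: DROP (t<11-0); WM=11
i=8 t=6 v=1: DROP (t<11-0); WM=11
i=9 t=15 v=5: → [13,20); WM=13
i=10 t=16 v=8: → [13,21); WM=14
i=11 t=16 v=8: → [13,21); WM=14
i=12 t=17 v=3: → [13,22); WM=15
i=13 t=17 v=3: → [13,22); WM=15

[0,5)=1 [5,12)=2 [13,22)=4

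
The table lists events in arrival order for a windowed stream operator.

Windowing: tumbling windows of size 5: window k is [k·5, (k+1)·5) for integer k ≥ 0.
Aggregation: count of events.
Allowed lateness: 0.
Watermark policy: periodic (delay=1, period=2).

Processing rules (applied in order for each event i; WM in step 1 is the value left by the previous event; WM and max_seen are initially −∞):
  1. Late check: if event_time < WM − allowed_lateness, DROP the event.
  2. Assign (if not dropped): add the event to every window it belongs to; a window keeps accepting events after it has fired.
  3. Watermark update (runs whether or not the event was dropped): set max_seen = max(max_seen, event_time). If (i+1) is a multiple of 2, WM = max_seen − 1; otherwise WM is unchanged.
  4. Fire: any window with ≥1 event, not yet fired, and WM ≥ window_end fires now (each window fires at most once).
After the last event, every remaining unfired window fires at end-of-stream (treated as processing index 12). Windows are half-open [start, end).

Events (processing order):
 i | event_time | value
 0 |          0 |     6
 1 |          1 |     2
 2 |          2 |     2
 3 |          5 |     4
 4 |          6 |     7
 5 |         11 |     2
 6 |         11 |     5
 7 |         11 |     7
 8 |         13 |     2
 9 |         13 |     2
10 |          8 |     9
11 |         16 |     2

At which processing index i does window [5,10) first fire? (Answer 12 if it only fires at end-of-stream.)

i=0 t=0 v=6: → [0,5); WM=−∞
i=1 t=1 v=2: → [0,5); WM=0
i=2 t=2 v=2: → [0,5); WM=0
i=3 t=5 v=4: → [5,10); WM=4
i=4 t=6 v=7: → [5,10); WM=4
i=5 t=11 v=2: → [10,15); WM=10; [0,5) fires=3 [5,10) fires=2
i=6 t=11 v=5: → [10,15); WM=10
i=7 t=11 v=7: → [10,15); WM=10
i=8 t=13 v=2: → [10,15); WM=10
i=9 t=13 v=2: → [10,15); WM=12
i=10 t=8 v=9: DROP (t<12-0); WM=12
i=11 t=16 v=2: → [15,20); WM=15; [10,15) fires=5

5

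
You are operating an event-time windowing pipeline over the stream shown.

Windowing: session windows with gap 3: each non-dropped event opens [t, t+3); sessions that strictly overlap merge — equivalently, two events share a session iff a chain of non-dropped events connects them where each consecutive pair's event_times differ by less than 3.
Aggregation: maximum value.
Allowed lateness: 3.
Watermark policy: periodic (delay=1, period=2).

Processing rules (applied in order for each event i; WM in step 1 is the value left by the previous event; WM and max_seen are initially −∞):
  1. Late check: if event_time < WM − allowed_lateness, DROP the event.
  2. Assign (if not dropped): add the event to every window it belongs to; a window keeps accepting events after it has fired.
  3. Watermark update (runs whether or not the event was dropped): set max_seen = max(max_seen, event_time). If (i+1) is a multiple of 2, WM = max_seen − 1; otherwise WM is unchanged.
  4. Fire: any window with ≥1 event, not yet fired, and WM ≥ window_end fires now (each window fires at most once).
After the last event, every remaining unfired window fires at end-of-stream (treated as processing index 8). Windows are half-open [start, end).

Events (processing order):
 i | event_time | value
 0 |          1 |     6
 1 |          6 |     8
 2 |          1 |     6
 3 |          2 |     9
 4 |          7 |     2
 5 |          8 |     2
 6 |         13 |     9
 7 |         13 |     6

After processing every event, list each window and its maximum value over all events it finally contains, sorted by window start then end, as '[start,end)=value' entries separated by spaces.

i=0 t=1 v=6: → [1,4); WM=−∞
i=1 t=6 v=8: → [6,9); WM=5
i=2 t=1 v=6: DROP (t<5-3); WM=5
i=3 t=2 v=9: → [1,5); WM=5
i=4 t=7 v=2: → [6,10); WM=5
i=5 t=8 v=2: → [6,11); WM=7
i=6 t=13 v=9: → [13,16); WM=7
i=7 t=13 v=6: → [13,16); WM=12

[1,5)=9 [6,11)=8 [13,16)=9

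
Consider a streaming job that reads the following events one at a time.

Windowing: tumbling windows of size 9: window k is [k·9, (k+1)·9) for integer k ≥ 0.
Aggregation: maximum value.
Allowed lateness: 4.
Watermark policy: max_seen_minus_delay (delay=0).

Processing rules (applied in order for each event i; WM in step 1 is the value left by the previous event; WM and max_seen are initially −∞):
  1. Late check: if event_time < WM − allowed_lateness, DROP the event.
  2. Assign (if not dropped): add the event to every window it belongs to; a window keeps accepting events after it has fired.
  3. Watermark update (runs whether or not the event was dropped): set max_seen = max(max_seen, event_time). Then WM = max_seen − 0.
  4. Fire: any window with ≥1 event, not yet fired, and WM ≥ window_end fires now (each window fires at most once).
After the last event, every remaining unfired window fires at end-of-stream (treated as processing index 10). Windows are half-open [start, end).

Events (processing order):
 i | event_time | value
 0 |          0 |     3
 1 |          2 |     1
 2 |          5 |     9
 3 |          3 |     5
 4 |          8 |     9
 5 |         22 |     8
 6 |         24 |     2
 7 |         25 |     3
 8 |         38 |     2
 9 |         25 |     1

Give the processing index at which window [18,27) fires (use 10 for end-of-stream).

i=0 t=0 v=3: → [0,9); WM=0
i=1 t=2 v=1: → [0,9); WM=2
i=2 t=5 v=9: → [0,9); WM=5
i=3 t=3 v=5: → [0,9); WM=5
i=4 t=8 v=9: → [0,9); WM=8
i=5 t=22 v=8: → [18,27); WM=22; [0,9) fires=9
i=6 t=24 v=2: → [18,27); WM=24
i=7 t=25 v=3: → [18,27); WM=25
i=8 t=38 v=2: → [36,45); WM=38; [18,27) fires=8
i=9 t=25 v=1: DROP (t<38-4); WM=38

8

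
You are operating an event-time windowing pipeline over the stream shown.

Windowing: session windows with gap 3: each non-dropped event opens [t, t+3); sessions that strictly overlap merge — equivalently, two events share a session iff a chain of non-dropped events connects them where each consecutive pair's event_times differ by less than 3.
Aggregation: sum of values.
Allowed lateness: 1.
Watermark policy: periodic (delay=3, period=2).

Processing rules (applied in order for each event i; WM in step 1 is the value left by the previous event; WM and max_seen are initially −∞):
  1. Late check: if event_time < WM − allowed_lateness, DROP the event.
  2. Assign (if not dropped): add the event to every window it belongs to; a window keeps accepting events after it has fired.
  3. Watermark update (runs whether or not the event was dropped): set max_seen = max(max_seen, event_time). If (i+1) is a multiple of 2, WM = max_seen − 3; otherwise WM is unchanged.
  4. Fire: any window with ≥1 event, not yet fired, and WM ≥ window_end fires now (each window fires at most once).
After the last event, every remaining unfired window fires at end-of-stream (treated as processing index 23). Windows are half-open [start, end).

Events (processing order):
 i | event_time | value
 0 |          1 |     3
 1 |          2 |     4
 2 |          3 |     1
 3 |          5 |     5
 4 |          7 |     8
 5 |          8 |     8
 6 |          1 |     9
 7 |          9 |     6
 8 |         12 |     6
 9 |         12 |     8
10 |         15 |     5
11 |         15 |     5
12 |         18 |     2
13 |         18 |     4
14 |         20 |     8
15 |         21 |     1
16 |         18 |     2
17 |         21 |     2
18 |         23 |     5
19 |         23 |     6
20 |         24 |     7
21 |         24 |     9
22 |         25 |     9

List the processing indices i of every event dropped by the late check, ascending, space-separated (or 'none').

6

i=0 t=1 v=3: → [1,4); WM=−∞
i=1 t=2 v=4: → [1,5); WM=-1
i=2 t=3 v=1: → [1,6); WM=-1
i=3 t=5 v=5: → [1,8); WM=2
i=4 t=7 v=8: → [1,10); WM=2
i=5 t=8 v=8: → [1,11); WM=5
i=6 t=1 v=9: DROP (t<5-1); WM=5
i=7 t=9 v=6: → [1,12); WM=6
i=8 t=12 v=6: → [12,15); WM=6
i=9 t=12 v=8: → [12,15); WM=9
i=10 t=15 v=5: → [15,18); WM=9
i=11 t=15 v=5: → [15,18); WM=12
i=12 t=18 v=2: → [18,21); WM=12
i=13 t=18 v=4: → [18,21); WM=15
i=14 t=20 v=8: → [18,23); WM=15
i=15 t=21 v=1: → [18,24); WM=18
i=16 t=18 v=2: → [18,24); WM=18
i=17 t=21 v=2: → [18,24); WM=18
i=18 t=23 v=5: → [18,26); WM=18
i=19 t=23 v=6: → [18,26); WM=20
i=20 t=24 v=7: → [18,27); WM=20
i=21 t=24 v=9: → [18,27); WM=21
i=22 t=25 v=9: → [18,28); WM=21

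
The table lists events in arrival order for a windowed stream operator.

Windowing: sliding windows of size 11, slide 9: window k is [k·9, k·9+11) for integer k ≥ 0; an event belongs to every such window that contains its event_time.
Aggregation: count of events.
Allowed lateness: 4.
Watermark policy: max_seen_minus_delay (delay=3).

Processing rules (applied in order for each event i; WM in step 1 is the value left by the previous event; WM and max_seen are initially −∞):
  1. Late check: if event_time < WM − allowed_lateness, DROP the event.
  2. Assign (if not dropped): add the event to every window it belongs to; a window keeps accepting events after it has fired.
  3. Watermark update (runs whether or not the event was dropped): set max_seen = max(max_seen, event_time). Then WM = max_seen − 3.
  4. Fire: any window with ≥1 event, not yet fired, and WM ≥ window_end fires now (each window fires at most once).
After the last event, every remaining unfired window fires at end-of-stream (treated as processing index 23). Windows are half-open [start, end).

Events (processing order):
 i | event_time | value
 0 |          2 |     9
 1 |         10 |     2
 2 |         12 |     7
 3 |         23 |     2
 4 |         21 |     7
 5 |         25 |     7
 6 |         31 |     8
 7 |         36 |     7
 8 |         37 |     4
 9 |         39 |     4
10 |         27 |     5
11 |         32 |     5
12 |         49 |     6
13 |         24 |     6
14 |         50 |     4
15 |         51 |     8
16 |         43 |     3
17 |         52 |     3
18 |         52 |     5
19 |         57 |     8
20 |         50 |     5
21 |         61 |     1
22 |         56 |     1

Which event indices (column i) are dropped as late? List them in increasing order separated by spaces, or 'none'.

i=0 t=2 v=9: → [0,11); WM=-1
i=1 t=10 v=2: → [9,20),[0,11); WM=7
i=2 t=12 v=7: → [9,20); WM=9
i=3 t=23 v=2: → [18,29); WM=20; [0,11) fires=2 [9,20) fires=2
i=4 t=21 v=7: → [18,29); WM=20
i=5 t=25 v=7: → [18,29); WM=22
i=6 t=31 v=8: → [27,38); WM=28
i=7 t=36 v=7: → [36,47),[27,38); WM=33; [18,29) fires=3
i=8 t=37 v=4: → [36,47),[27,38); WM=34
i=9 t=39 v=4: → [36,47); WM=36
i=10 t=27 v=5: DROP (t<36-4); WM=36
i=11 t=32 v=5: → [27,38); WM=36
i=12 t=49 v=6: → [45,56); WM=46; [27,38) fires=4
i=13 t=24 v=6: DROP (t<46-4); WM=46
i=14 t=50 v=4: → [45,56); WM=47; [36,47) fires=3
i=15 t=51 v=8: → [45,56); WM=48
i=16 t=43 v=3: DROP (t<48-4); WM=48
i=17 t=52 v=3: → [45,56); WM=49
i=18 t=52 v=5: → [45,56); WM=49
i=19 t=57 v=8: → [54,65); WM=54
i=20 t=50 v=5: → [45,56); WM=54
i=21 t=61 v=1: → [54,65); WM=58; [45,56) fires=6
i=22 t=56 v=1: → [54,65); WM=58

10 13 16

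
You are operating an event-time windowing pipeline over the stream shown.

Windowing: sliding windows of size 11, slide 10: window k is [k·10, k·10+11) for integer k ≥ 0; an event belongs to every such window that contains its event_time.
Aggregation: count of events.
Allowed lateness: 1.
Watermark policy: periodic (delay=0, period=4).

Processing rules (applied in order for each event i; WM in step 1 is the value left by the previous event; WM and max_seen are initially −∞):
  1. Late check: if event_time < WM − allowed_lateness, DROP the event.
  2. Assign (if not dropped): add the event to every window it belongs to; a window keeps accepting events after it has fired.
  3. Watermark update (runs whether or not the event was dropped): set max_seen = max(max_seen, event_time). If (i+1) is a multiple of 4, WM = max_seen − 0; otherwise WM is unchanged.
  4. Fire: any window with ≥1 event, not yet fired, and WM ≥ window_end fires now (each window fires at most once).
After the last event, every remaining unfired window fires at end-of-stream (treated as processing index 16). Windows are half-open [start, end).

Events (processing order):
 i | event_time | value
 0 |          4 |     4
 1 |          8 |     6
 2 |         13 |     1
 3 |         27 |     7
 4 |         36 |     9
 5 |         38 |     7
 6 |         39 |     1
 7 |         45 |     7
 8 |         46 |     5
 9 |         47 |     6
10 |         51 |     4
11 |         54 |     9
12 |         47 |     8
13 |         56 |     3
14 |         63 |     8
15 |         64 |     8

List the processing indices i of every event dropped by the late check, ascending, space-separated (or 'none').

i=0 t=4 v=4: → [0,11); WM=−∞
i=1 t=8 v=6: → [0,11); WM=−∞
i=2 t=13 v=1: → [10,21); WM=−∞
i=3 t=27 v=7: → [20,31); WM=27; [0,11) fires=2 [10,21) fires=1
i=4 t=36 v=9: → [30,41); WM=27
i=5 t=38 v=7: → [30,41); WM=27
i=6 t=39 v=1: → [30,41); WM=27
i=7 t=45 v=7: → [40,51); WM=45; [20,31) fires=1 [30,41) fires=3
i=8 t=46 v=5: → [40,51); WM=45
i=9 t=47 v=6: → [40,51); WM=45
i=10 t=51 v=4: → [50,61); WM=45
i=11 t=54 v=9: → [50,61); WM=54; [40,51) fires=3
i=12 t=47 v=8: DROP (t<54-1); WM=54
i=13 t=56 v=3: → [50,61); WM=54
i=14 t=63 v=8: → [60,71); WM=54
i=15 t=64 v=8: → [60,71); WM=64; [50,61) fires=3

12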